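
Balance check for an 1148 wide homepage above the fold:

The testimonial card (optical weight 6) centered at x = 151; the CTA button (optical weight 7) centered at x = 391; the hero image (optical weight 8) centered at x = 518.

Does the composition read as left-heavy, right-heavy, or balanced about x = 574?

left-heavy

Weights sum to 6 + 7 + 8 = 21.
x: (6·151 + 7·391 + 8·518) / 21 = 7787 / 21 ≈ 370.81
370.8 vs midline 574 → left-heavy.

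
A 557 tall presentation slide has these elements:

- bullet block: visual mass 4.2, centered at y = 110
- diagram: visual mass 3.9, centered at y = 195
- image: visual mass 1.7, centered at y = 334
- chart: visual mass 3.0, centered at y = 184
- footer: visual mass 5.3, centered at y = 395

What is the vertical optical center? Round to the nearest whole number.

y ≈ 245

Weights sum to 4.2 + 3.9 + 1.7 + 3.0 + 5.3 = 18.1.
y-moment: 4.2·110 + 3.9·195 + 1.7·334 + 3.0·184 + 5.3·395 = 4435.8; centroid 4435.8/18.1 ≈ 245.07.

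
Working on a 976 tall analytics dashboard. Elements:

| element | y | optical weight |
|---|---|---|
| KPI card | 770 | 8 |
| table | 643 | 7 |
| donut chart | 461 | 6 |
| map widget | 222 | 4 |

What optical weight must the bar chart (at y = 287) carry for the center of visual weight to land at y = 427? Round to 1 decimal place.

Existing Σw = 25 (8 + 7 + 6 + 4); existing moment 8·770 + 7·643 + 6·461 + 4·222 = 14315.
For the centroid to hit 427: (14315 + w·287) / (25 + w) = 427.
Solving: w = (427·25 − 14315) / (287 − 427) = -3640 / -140 ≈ 26.00.

w ≈ 26.0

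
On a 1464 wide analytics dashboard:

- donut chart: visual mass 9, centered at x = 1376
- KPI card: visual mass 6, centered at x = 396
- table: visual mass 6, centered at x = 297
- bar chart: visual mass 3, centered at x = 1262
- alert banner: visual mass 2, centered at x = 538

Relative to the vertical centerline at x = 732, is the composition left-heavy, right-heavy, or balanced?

Total weight = 9 + 6 + 6 + 3 + 2 = 26.
Σw·x = 9·1376 + 6·396 + 6·297 + 3·1262 + 2·538 = 21404, so x̄ = 21404/26 ≈ 823.23.
823.2 vs midline 732 → right-heavy.

right-heavy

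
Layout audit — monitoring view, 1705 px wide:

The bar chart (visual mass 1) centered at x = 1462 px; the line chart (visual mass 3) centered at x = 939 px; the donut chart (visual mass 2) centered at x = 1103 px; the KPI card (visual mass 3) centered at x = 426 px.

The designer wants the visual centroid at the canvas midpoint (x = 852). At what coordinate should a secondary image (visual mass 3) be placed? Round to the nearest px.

With the secondary image, Σw becomes 1 + 3 + 2 + 3 + 3 = 12.
x: need Σw·x = 12·852 = 10224. Existing = 1·1462 + 3·939 + 2·1103 + 3·426 = 7763. Remainder 2461 / 3 ≈ 820.33.

x ≈ 820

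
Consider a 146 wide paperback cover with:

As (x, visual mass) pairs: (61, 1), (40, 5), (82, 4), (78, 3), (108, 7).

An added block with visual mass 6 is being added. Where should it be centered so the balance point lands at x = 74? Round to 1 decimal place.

With the added block, Σw becomes 1 + 5 + 4 + 3 + 7 + 6 = 26.
x: target moment 26×74 = 1924; current 1·61 + 5·40 + 4·82 + 3·78 + 7·108 = 1579; the added block supplies 345, so x = 345/6 ≈ 57.50.

x ≈ 57.5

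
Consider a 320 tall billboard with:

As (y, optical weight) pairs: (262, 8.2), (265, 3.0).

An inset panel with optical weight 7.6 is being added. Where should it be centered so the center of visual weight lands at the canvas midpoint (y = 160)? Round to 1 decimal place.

New total weight: (8.2 + 3.0) + 7.6 = 18.8.
y: target moment 18.8×160 = 3008.0; current 8.2·262 + 3.0·265 = 2943.4; the inset panel supplies 64.6, so y = 64.6/7.6 ≈ 8.50.

y ≈ 8.5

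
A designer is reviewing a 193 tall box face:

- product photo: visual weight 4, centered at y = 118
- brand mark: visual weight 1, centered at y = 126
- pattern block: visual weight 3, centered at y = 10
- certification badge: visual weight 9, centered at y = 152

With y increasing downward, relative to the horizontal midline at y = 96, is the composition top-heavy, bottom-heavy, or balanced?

Σw = 4 + 1 + 3 + 9 = 17.
Σw·y = 4·118 + 1·126 + 3·10 + 9·152 = 1996, so ȳ = 1996/17 ≈ 117.41.
117.4 vs midline 96 → bottom-heavy.

bottom-heavy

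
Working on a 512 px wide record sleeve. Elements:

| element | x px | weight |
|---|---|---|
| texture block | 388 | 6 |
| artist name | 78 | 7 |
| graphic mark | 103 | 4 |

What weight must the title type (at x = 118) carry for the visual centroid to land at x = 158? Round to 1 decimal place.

Existing Σw = 17 (6 + 7 + 4); existing moment 6·388 + 7·78 + 4·103 = 3286.
For the centroid to hit 158: (3286 + w·118) / (17 + w) = 158.
Rearranging, w·(118 − 158) = 158·17 − 3286 = -600, so w ≈ -600/-40 = 15.00.

w ≈ 15.0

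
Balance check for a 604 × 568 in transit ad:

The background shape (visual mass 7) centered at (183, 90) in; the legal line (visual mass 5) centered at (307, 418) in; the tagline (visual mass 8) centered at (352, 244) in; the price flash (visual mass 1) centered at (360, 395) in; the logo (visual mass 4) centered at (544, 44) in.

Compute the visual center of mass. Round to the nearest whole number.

Total weight = 7 + 5 + 8 + 1 + 4 = 25.
x: (7·183 + 5·307 + 8·352 + 1·360 + 4·544) / 25 = 8168 / 25 ≈ 326.72
y: (7·90 + 5·418 + 8·244 + 1·395 + 4·44) / 25 = 5243 / 25 ≈ 209.72

(327, 210)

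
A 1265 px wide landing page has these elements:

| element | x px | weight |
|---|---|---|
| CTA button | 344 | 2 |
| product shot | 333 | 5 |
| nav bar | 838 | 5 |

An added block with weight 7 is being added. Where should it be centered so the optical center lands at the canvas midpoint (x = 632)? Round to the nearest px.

After adding the added block, total weight = 2 + 5 + 5 + 7 = 19.
x: need Σw·x = 19·632 = 12008. Existing = 2·344 + 5·333 + 5·838 = 6543. Remainder 5465 / 7 ≈ 780.71.

x ≈ 781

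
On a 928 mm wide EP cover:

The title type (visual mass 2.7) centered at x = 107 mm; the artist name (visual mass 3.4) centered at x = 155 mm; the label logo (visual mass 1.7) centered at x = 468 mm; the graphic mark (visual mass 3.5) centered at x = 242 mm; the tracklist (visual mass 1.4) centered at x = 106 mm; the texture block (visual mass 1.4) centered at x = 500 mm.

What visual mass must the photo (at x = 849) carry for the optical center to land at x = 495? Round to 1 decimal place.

Existing Σw = 14.1 (2.7 + 3.4 + 1.7 + 3.5 + 1.4 + 1.4); existing moment 2.7·107 + 3.4·155 + 1.7·468 + 3.5·242 + 1.4·106 + 1.4·500 = 3306.9.
For the centroid to hit 495: (3306.9 + w·849) / (14.1 + w) = 495.
Solving: w = (495·14.1 − 3306.9) / (849 − 495) = 3672.6 / 354 ≈ 10.37.

w ≈ 10.4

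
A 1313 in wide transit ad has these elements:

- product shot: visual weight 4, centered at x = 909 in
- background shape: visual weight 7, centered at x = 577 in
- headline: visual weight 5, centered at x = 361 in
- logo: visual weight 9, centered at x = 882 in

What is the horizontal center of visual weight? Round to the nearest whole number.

x ≈ 697

Σw = 4 + 7 + 5 + 9 = 25.
Σw·x = 4·909 + 7·577 + 5·361 + 9·882 = 17418, so x̄ = 17418/25 ≈ 696.72.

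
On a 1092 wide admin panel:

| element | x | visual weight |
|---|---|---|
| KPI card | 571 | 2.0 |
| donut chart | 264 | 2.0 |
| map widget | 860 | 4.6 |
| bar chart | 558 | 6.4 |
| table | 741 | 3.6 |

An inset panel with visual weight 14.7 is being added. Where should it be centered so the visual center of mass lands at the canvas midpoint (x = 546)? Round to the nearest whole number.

New total weight: (2.0 + 2.0 + 4.6 + 6.4 + 3.6) + 14.7 = 33.3.
Along x: (11864.8 + 14.7·x) / 33.3 = 546 (existing moment 2.0·571 + 2.0·264 + 4.6·860 + 6.4·558 + 3.6·741 = 11864.8) ⇒ x = (18181.8 − 11864.8) / 14.7 ≈ 429.73.

x ≈ 430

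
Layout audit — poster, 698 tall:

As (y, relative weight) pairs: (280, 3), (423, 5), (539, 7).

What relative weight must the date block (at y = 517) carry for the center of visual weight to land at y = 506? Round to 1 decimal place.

w ≈ 78.4

Existing Σw = 15 (3 + 5 + 7); existing moment 3·280 + 5·423 + 7·539 = 6728.
For the centroid to hit 506: (6728 + w·517) / (15 + w) = 506.
Solving: w = (506·15 − 6728) / (517 − 506) = 862 / 11 ≈ 78.36.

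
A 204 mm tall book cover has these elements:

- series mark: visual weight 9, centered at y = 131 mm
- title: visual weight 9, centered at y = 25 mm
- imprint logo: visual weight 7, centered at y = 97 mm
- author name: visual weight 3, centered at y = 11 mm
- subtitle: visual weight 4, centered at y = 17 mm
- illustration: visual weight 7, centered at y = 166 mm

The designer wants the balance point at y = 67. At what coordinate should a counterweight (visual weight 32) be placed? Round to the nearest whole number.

New total weight: (9 + 9 + 7 + 3 + 4 + 7) + 32 = 71.
y: need Σw·y = 71·67 = 4757. Existing = 9·131 + 9·25 + 7·97 + 3·11 + 4·17 + 7·166 = 3346. Remainder 1411 / 32 ≈ 44.09.

y ≈ 44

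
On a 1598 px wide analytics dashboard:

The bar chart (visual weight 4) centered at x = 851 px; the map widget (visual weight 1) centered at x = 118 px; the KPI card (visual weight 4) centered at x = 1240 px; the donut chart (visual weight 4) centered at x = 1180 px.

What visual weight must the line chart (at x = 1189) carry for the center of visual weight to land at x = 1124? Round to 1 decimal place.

w ≈ 21.7

Existing Σw = 13 (4 + 1 + 4 + 4); existing moment 4·851 + 1·118 + 4·1240 + 4·1180 = 13202.
For the centroid to hit 1124: (13202 + w·1189) / (13 + w) = 1124.
Solving: w = (1124·13 − 13202) / (1189 − 1124) = 1410 / 65 ≈ 21.69.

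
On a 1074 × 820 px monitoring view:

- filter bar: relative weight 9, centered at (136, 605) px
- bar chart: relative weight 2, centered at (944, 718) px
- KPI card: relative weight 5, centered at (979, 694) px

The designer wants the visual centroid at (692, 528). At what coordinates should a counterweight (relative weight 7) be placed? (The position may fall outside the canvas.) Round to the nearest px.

After adding the counterweight, total weight = 9 + 2 + 5 + 7 = 23.
Along x: (8007 + 7·x) / 23 = 692 (existing moment 9·136 + 2·944 + 5·979 = 8007) ⇒ x = (15916 − 8007) / 7 ≈ 1129.86.
Along y: (10351 + 7·y) / 23 = 528 (existing moment 9·605 + 2·718 + 5·694 = 10351) ⇒ y = (12144 − 10351) / 7 ≈ 256.14.

(1130, 256)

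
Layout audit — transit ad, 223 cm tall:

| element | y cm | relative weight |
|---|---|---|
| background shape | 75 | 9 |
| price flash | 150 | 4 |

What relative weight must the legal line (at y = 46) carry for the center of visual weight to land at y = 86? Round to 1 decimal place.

w ≈ 3.9

Known weights sum to 9 + 4 = 13; their moment is 9·75 + 4·150 = 1275.
Balance at y = 86 requires (1275 + w·46) / (13 + w) = 86.
Solving: w = (86·13 − 1275) / (46 − 86) = -157 / -40 ≈ 3.93.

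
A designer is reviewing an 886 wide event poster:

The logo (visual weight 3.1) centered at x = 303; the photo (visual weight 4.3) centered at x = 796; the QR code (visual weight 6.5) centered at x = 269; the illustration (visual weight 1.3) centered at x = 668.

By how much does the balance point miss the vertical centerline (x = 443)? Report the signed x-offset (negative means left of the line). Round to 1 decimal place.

≈ 16.1

Σw = 3.1 + 4.3 + 6.5 + 1.3 = 15.2.
x: (3.1·303 + 4.3·796 + 6.5·269 + 1.3·668) / 15.2 = 6979.0 / 15.2 ≈ 459.14
Against x = 443, that's 459.14 − 443 = 16.14.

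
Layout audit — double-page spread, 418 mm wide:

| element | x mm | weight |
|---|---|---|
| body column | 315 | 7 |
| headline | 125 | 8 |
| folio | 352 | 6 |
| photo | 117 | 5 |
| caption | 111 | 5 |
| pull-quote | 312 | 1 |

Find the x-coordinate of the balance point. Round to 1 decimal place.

Σw = 7 + 8 + 6 + 5 + 5 + 1 = 32.
x: moment 6769 / weight 32 ≈ 211.53

x ≈ 211.5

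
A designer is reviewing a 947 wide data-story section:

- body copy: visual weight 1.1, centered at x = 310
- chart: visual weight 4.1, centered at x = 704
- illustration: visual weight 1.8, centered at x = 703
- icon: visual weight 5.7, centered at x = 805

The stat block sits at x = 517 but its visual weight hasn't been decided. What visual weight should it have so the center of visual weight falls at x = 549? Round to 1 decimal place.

w ≈ 65.9

Fixed elements: Σw = 1.1 + 4.1 + 1.8 + 5.7 = 12.7, Σw·x = 1.1·310 + 4.1·704 + 1.8·703 + 5.7·805 = 9081.3.
Balance at x = 549 requires (9081.3 + w·517) / (12.7 + w) = 549.
So w = (549·12.7 − 9081.3)/(517 − 549) = -2109.0/-32 ≈ 65.91.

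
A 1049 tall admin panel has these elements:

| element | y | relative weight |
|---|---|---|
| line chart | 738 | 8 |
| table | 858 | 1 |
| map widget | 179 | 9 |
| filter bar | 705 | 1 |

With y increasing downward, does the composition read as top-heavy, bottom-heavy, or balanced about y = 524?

Total weight = 8 + 1 + 9 + 1 = 19.
y-moment: 8·738 + 1·858 + 9·179 + 1·705 = 9078; centroid 9078/19 ≈ 477.79.
477.8 vs midline 524 → top-heavy.

top-heavy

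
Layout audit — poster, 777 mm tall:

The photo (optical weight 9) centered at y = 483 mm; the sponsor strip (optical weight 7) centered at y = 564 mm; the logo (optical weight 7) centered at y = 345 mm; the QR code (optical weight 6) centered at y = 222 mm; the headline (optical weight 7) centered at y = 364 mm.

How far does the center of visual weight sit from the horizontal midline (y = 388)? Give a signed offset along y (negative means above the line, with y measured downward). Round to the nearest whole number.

≈ 17 mm

Weights sum to 9 + 7 + 7 + 6 + 7 = 36.
y: (9·483 + 7·564 + 7·345 + 6·222 + 7·364) / 36 = 14590 / 36 ≈ 405.28
Offset from y = 388: 405.28 − 388 ≈ 17.28.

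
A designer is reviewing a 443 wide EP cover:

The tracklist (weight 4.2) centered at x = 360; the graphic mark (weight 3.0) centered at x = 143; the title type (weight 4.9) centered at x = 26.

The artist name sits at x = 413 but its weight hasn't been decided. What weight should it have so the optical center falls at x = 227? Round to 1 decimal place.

Existing Σw = 12.1 (4.2 + 3.0 + 4.9); existing moment 4.2·360 + 3.0·143 + 4.9·26 = 2068.4.
Balance at x = 227 requires (2068.4 + w·413) / (12.1 + w) = 227.
So w = (227·12.1 − 2068.4)/(413 − 227) = 678.3/186 ≈ 3.65.

w ≈ 3.6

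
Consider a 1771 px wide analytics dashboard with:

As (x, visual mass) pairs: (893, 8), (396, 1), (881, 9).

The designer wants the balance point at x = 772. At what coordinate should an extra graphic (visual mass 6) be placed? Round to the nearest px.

x ≈ 510

New total weight: (8 + 1 + 9) + 6 = 24.
x: target moment 24×772 = 18528; current 8·893 + 1·396 + 9·881 = 15469; the extra graphic supplies 3059, so x = 3059/6 ≈ 509.83.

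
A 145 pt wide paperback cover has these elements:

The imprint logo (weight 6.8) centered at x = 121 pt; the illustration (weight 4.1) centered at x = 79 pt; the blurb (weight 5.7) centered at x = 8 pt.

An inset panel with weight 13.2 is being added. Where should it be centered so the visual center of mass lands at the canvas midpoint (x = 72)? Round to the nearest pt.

New total weight: (6.8 + 4.1 + 5.7) + 13.2 = 29.8.
x: need Σw·x = 29.8·72 = 2145.6. Existing = 6.8·121 + 4.1·79 + 5.7·8 = 1192.3. Remainder 953.3 / 13.2 ≈ 72.22.

x ≈ 72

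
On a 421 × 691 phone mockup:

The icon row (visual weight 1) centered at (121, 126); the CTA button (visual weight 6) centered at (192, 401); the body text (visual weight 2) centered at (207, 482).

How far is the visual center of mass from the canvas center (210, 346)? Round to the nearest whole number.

≈ 48

Total weight = 1 + 6 + 2 = 9.
x-moment: 1·121 + 6·192 + 2·207 = 1687; centroid 1687/9 ≈ 187.44.
y-moment: 1·126 + 6·401 + 2·482 = 3496; centroid 3496/9 ≈ 388.44.
Offset from (210, 346): Δx ≈ -22.56, Δy ≈ 42.44; distance = √(Δx² + Δy²) ≈ 48.07.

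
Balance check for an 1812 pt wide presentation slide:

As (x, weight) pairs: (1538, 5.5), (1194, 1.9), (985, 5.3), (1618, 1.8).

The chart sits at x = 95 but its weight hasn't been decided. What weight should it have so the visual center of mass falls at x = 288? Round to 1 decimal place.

w ≈ 76.1

Known weights sum to 5.5 + 1.9 + 5.3 + 1.8 = 14.5; their moment is 5.5·1538 + 1.9·1194 + 5.3·985 + 1.8·1618 = 18860.5.
Balance at x = 288 requires (18860.5 + w·95) / (14.5 + w) = 288.
So w = (288·14.5 − 18860.5)/(95 − 288) = -14684.5/-193 ≈ 76.09.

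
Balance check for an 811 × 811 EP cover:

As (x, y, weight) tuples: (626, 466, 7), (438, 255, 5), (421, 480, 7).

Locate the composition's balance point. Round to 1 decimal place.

Σw = 7 + 5 + 7 = 19.
x-moment: 7·626 + 5·438 + 7·421 = 9519; centroid 9519/19 ≈ 501.00.
y-moment: 7·466 + 5·255 + 7·480 = 7897; centroid 7897/19 ≈ 415.63.

(501.0, 415.6)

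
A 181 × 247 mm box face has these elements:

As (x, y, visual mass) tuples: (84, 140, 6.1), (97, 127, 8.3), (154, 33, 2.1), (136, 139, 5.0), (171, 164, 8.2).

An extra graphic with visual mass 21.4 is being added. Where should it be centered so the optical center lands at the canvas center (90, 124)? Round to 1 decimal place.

(40.9, 108.4)

New total weight: (6.1 + 8.3 + 2.1 + 5.0 + 8.2) + 21.4 = 51.1.
Along x: (3723.1 + 21.4·x) / 51.1 = 90 (existing moment 6.1·84 + 8.3·97 + 2.1·154 + 5.0·136 + 8.2·171 = 3723.1) ⇒ x = (4599.0 − 3723.1) / 21.4 ≈ 40.93.
Along y: (4017.2 + 21.4·y) / 51.1 = 124 (existing moment 6.1·140 + 8.3·127 + 2.1·33 + 5.0·139 + 8.2·164 = 4017.2) ⇒ y = (6336.4 − 4017.2) / 21.4 ≈ 108.37.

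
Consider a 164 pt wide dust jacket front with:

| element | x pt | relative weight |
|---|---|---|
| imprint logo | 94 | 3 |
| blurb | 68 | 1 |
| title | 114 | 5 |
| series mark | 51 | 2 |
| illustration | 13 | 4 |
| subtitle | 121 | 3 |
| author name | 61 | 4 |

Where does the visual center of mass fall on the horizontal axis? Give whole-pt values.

Weights sum to 3 + 1 + 5 + 2 + 4 + 3 + 4 = 22.
x: (3·94 + 1·68 + 5·114 + 2·51 + 4·13 + 3·121 + 4·61) / 22 = 1681 / 22 ≈ 76.41

x ≈ 76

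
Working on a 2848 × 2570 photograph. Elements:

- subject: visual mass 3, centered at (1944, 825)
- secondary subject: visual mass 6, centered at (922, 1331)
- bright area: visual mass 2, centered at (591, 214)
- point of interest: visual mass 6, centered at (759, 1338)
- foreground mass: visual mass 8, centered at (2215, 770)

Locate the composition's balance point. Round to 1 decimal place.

Total weight = 3 + 6 + 2 + 6 + 8 = 25.
x-moment: 3·1944 + 6·922 + 2·591 + 6·759 + 8·2215 = 34820; centroid 34820/25 ≈ 1392.80.
y-moment: 3·825 + 6·1331 + 2·214 + 6·1338 + 8·770 = 25077; centroid 25077/25 ≈ 1003.08.

(1392.8, 1003.1)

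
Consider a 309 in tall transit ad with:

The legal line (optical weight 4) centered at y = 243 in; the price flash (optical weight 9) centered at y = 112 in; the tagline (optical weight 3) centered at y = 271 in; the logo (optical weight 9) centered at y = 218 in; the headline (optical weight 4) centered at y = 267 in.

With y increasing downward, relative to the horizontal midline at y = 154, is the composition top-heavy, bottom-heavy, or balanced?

Total weight = 4 + 9 + 3 + 9 + 4 = 29.
Σw·y = 4·243 + 9·112 + 3·271 + 9·218 + 4·267 = 5823, so ȳ = 5823/29 ≈ 200.79.
200.8 lies below (larger y than) the midline 154, so the layout is bottom-heavy.

bottom-heavy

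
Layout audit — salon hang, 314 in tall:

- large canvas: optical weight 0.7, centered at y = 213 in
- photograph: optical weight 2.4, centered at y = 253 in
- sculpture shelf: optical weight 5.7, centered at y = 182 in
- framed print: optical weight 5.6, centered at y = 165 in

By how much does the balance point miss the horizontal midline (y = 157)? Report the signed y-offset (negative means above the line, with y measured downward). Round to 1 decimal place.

Σw = 0.7 + 2.4 + 5.7 + 5.6 = 14.4.
y: (0.7·213 + 2.4·253 + 5.7·182 + 5.6·165) / 14.4 = 2717.7 / 14.4 ≈ 188.73
Against y = 157, that's 188.73 − 157 = 31.73.

≈ 31.7 in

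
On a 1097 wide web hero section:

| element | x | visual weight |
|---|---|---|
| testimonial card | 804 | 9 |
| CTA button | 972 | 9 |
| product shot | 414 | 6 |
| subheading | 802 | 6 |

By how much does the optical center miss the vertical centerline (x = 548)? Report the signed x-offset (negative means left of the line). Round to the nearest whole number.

Weights sum to 9 + 9 + 6 + 6 = 30.
Σw·x = 9·804 + 9·972 + 6·414 + 6·802 = 23280, so x̄ = 23280/30 ≈ 776.00.
Against x = 548, that's 776.00 − 548 = 228.00.

≈ 228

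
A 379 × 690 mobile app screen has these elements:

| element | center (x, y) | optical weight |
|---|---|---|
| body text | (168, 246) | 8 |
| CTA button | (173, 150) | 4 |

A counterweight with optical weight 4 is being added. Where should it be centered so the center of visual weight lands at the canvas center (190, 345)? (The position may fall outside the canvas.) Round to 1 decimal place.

New total weight: (8 + 4) + 4 = 16.
x: need Σw·x = 16·190 = 3040. Existing = 8·168 + 4·173 = 2036. Remainder 1004 / 4 ≈ 251.00.
y: need Σw·y = 16·345 = 5520. Existing = 8·246 + 4·150 = 2568. Remainder 2952 / 4 ≈ 738.00.

(251.0, 738.0)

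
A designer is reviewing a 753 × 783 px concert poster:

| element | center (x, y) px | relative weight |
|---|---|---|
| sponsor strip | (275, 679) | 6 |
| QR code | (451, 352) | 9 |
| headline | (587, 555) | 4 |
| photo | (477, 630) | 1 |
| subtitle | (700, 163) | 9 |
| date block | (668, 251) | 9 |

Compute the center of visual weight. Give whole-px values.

(549, 364)

Σw = 6 + 9 + 4 + 1 + 9 + 9 = 38.
x: moment 20846 / weight 38 ≈ 548.58
Σw·y = 13818; ȳ = 13818/38 ≈ 363.63.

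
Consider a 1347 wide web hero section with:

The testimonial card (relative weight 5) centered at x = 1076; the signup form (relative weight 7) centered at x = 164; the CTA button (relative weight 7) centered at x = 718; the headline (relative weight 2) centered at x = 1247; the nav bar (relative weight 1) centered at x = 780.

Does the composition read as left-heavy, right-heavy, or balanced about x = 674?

Total weight = 5 + 7 + 7 + 2 + 1 = 22.
x-moment: 5·1076 + 7·164 + 7·718 + 2·1247 + 1·780 = 14828; centroid 14828/22 ≈ 674.00.
The centroid 674.00 matches the midline at 674, so the layout is balanced.

balanced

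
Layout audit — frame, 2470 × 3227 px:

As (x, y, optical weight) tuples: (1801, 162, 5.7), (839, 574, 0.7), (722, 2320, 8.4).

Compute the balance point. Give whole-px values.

(1143, 1406)

Σw = 5.7 + 0.7 + 8.4 = 14.8.
x-moment: 5.7·1801 + 0.7·839 + 8.4·722 = 16917.8; centroid 16917.8/14.8 ≈ 1143.09.
y-moment: 5.7·162 + 0.7·574 + 8.4·2320 = 20813.2; centroid 20813.2/14.8 ≈ 1406.30.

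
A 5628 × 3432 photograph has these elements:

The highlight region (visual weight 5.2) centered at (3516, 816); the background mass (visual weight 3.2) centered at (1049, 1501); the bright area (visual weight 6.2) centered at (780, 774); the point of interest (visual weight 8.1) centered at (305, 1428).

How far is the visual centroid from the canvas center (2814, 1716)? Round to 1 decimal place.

≈ 1650.4

Weights sum to 5.2 + 3.2 + 6.2 + 8.1 = 22.7.
Σw·x = 5.2·3516 + 3.2·1049 + 6.2·780 + 8.1·305 = 28946.5, so x̄ = 28946.5/22.7 ≈ 1275.18.
Σw·y = 5.2·816 + 3.2·1501 + 6.2·774 + 8.1·1428 = 25412.0, so ȳ = 25412.0/22.7 ≈ 1119.47.
From (2814, 1716): dx = -1538.82, dy = -596.53, so the distance is √(dx²+dy²) ≈ 1650.40.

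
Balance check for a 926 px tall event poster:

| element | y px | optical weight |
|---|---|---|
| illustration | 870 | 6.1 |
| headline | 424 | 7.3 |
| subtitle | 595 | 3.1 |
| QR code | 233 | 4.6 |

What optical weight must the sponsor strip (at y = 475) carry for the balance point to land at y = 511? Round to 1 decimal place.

w ≈ 14.9

Known weights sum to 6.1 + 7.3 + 3.1 + 4.6 = 21.1; their moment is 6.1·870 + 7.3·424 + 3.1·595 + 4.6·233 = 11318.5.
For the centroid to hit 511: (11318.5 + w·475) / (21.1 + w) = 511.
Rearranging, w·(475 − 511) = 511·21.1 − 11318.5 = -536.4, so w ≈ -536.4/-36 = 14.90.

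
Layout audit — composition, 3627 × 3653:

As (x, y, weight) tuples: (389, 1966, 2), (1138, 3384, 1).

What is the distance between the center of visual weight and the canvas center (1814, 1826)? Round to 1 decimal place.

≈ 1325.4

Total weight = 2 + 1 = 3.
Σw·x = 2·389 + 1·1138 = 1916, so x̄ = 1916/3 ≈ 638.67.
Σw·y = 2·1966 + 1·3384 = 7316, so ȳ = 7316/3 ≈ 2438.67.
Relative to (1814, 1826): Δ = (-1175.33, 612.67); |Δ| = √(-1175.33² + 612.67²) ≈ 1325.43.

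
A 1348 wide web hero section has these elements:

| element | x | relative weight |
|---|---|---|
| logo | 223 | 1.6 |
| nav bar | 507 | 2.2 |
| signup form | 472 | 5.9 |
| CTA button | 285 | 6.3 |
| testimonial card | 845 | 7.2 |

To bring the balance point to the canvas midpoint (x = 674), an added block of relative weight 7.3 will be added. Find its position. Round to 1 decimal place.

x ≈ 1153.5

With the added block, Σw becomes 1.6 + 2.2 + 5.9 + 6.3 + 7.2 + 7.3 = 30.5.
x: target moment 30.5×674 = 20557.0; current 1.6·223 + 2.2·507 + 5.9·472 + 6.3·285 + 7.2·845 = 12136.5; the added block supplies 8420.5, so x = 8420.5/7.3 ≈ 1153.49.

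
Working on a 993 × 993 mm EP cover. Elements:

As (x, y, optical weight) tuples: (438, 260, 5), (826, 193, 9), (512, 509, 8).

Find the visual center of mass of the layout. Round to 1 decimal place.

(623.6, 323.1)

Σw = 5 + 9 + 8 = 22.
Σw·x = 5·438 + 9·826 + 8·512 = 13720, so x̄ = 13720/22 ≈ 623.64.
Σw·y = 5·260 + 9·193 + 8·509 = 7109, so ȳ = 7109/22 ≈ 323.14.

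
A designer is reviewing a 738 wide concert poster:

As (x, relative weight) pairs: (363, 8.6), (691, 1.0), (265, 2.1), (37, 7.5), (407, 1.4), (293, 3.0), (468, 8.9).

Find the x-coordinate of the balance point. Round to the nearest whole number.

x ≈ 316

Σw = 8.6 + 1.0 + 2.1 + 7.5 + 1.4 + 3.0 + 8.9 = 32.5.
Σw·x = 10260.8; x̄ = 10260.8/32.5 ≈ 315.72.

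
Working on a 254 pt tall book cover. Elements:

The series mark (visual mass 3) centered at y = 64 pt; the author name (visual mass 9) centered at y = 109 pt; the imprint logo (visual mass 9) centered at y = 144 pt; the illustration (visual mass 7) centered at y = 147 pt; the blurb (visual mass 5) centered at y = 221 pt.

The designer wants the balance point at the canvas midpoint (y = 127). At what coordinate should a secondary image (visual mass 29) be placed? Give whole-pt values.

y ≈ 113

With the secondary image, Σw becomes 3 + 9 + 9 + 7 + 5 + 29 = 62.
Along y: (4603 + 29·y) / 62 = 127 (existing moment 3·64 + 9·109 + 9·144 + 7·147 + 5·221 = 4603) ⇒ y = (7874 − 4603) / 29 ≈ 112.79.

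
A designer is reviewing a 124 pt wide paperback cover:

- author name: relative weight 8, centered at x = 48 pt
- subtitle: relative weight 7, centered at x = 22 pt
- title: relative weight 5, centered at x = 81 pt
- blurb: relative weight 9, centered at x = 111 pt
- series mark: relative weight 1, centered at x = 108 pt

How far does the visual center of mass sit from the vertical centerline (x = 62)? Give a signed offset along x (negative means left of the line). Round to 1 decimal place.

≈ 6.3 pt

Σw = 8 + 7 + 5 + 9 + 1 = 30.
Σw·x = 8·48 + 7·22 + 5·81 + 9·111 + 1·108 = 2050, so x̄ = 2050/30 ≈ 68.33.
Against x = 62, that's 68.33 − 62 = 6.33.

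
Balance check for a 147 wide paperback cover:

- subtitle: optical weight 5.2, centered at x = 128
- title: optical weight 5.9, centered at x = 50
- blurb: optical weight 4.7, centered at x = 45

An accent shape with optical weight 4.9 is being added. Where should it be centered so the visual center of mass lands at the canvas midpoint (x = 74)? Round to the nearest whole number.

New total weight: (5.2 + 5.9 + 4.7) + 4.9 = 20.7.
x: target moment 20.7×74 = 1531.8; current 5.2·128 + 5.9·50 + 4.7·45 = 1172.1; the accent shape supplies 359.7, so x = 359.7/4.9 ≈ 73.41.

x ≈ 73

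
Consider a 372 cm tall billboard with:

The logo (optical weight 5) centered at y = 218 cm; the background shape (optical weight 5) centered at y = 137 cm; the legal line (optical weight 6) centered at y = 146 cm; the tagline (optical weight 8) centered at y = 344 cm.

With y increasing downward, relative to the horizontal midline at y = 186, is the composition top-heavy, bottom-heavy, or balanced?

Σw = 5 + 5 + 6 + 8 = 24.
y-moment: 5·218 + 5·137 + 6·146 + 8·344 = 5403; centroid 5403/24 ≈ 225.12.
225.1 vs midline 186 → bottom-heavy.

bottom-heavy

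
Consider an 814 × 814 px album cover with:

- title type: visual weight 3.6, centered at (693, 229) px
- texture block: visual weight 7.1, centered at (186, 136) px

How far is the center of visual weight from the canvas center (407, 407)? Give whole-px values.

≈ 245 px

Σw = 3.6 + 7.1 = 10.7.
x: (3.6·693 + 7.1·186) / 10.7 = 3815.4 / 10.7 ≈ 356.58
y: (3.6·229 + 7.1·136) / 10.7 = 1790.0 / 10.7 ≈ 167.29
Offset from (407, 407): Δx ≈ -50.42, Δy ≈ -239.71; distance = √(Δx² + Δy²) ≈ 244.96.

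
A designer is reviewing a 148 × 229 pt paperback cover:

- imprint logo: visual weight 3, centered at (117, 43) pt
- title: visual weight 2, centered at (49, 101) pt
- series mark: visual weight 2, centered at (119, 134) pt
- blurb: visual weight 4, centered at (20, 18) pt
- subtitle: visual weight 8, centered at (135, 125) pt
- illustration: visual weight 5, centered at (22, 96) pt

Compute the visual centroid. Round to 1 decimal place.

(81.5, 89.6)

Total weight = 3 + 2 + 2 + 4 + 8 + 5 = 24.
Σw·x = 3·117 + 2·49 + 2·119 + 4·20 + 8·135 + 5·22 = 1957, so x̄ = 1957/24 ≈ 81.54.
Σw·y = 3·43 + 2·101 + 2·134 + 4·18 + 8·125 + 5·96 = 2151, so ȳ = 2151/24 ≈ 89.62.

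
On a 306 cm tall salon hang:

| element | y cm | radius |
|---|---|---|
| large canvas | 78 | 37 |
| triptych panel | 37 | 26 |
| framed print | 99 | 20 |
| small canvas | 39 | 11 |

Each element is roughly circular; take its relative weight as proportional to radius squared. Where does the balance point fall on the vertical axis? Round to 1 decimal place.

y ≈ 68.6

r² weights: large canvas 37² = 1369, triptych panel 26² = 676, framed print 20² = 400, small canvas 11² = 121. Total = 2566.
Σw·y = 1369·78 + 676·37 + 400·99 + 121·39 = 176113, so ȳ = 176113/2566 ≈ 68.63.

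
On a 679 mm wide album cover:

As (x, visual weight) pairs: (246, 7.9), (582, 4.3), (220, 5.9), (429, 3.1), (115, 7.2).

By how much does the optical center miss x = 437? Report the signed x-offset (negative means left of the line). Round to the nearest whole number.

Σw = 7.9 + 4.3 + 5.9 + 3.1 + 7.2 = 28.4.
Σw·x = 7.9·246 + 4.3·582 + 5.9·220 + 3.1·429 + 7.2·115 = 7901.9, so x̄ = 7901.9/28.4 ≈ 278.24.
Offset from x = 437: 278.24 − 437 ≈ -158.76.

≈ -159 mm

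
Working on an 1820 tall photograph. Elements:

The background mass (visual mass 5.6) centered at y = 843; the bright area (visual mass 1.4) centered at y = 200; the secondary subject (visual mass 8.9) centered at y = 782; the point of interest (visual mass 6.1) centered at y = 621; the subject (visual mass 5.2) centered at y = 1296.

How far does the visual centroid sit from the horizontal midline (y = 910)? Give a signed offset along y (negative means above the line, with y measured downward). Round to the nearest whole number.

≈ -83

Total weight = 5.6 + 1.4 + 8.9 + 6.1 + 5.2 = 27.2.
y: (5.6·843 + 1.4·200 + 8.9·782 + 6.1·621 + 5.2·1296) / 27.2 = 22487.9 / 27.2 ≈ 826.76
Difference: 826.76 − 910 ≈ -83.24.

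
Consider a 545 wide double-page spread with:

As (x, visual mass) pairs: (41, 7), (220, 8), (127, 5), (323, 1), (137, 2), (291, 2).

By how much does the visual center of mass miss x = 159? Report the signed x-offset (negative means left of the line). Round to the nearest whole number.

≈ -5

Σw = 7 + 8 + 5 + 1 + 2 + 2 = 25.
x-moment: 7·41 + 8·220 + 5·127 + 1·323 + 2·137 + 2·291 = 3861; centroid 3861/25 ≈ 154.44.
Offset from x = 159: 154.44 − 159 ≈ -4.56.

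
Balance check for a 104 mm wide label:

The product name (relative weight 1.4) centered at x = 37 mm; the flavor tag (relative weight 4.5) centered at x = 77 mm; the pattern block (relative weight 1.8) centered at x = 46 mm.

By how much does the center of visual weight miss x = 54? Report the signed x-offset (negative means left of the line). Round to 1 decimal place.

≈ 8.5 mm

Weights sum to 1.4 + 4.5 + 1.8 = 7.7.
Σw·x = 1.4·37 + 4.5·77 + 1.8·46 = 481.1, so x̄ = 481.1/7.7 ≈ 62.48.
Offset from x = 54: 62.48 − 54 ≈ 8.48.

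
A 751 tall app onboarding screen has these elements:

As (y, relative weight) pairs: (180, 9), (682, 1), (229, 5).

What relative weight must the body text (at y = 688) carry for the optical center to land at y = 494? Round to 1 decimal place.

Fixed elements: Σw = 9 + 1 + 5 = 15, Σw·y = 9·180 + 1·682 + 5·229 = 3447.
For the centroid to hit 494: (3447 + w·688) / (15 + w) = 494.
So w = (494·15 − 3447)/(688 − 494) = 3963/194 ≈ 20.43.

w ≈ 20.4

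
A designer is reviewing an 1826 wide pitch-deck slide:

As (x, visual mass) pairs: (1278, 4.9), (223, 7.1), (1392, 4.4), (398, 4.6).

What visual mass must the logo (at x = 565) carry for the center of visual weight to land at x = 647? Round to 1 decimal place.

w ≈ 27.0

Existing Σw = 21.0 (4.9 + 7.1 + 4.4 + 4.6); existing moment 4.9·1278 + 7.1·223 + 4.4·1392 + 4.6·398 = 15801.1.
Set Σw·x/Σw = 647: (15801.1 + 565w) = 647·(21.0 + w).
Solving: w = (647·21.0 − 15801.1) / (565 − 647) = -2214.1 / -82 ≈ 27.00.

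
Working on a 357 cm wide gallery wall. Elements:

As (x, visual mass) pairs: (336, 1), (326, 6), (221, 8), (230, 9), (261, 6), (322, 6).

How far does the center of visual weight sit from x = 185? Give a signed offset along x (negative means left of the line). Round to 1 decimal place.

≈ 82.4 cm

Σw = 1 + 6 + 8 + 9 + 6 + 6 = 36.
Σw·x = 9628; x̄ = 9628/36 ≈ 267.44.
Against x = 185, that's 267.44 − 185 = 82.44.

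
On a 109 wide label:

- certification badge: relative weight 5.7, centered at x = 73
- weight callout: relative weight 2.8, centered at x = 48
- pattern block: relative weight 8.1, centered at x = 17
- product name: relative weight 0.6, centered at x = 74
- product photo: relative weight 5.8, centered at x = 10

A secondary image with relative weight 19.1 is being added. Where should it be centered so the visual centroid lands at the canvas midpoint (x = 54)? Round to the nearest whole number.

x ≈ 78

New total weight: (5.7 + 2.8 + 8.1 + 0.6 + 5.8) + 19.1 = 42.1.
x: need Σw·x = 42.1·54 = 2273.4. Existing = 5.7·73 + 2.8·48 + 8.1·17 + 0.6·74 + 5.8·10 = 790.6. Remainder 1482.8 / 19.1 ≈ 77.63.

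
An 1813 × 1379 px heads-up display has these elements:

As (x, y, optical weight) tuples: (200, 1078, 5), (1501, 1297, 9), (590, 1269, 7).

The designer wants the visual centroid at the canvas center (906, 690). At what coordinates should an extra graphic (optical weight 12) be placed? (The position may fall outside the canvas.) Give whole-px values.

After adding the extra graphic, total weight = 5 + 9 + 7 + 12 = 33.
x: need Σw·x = 33·906 = 29898. Existing = 5·200 + 9·1501 + 7·590 = 18639. Remainder 11259 / 12 ≈ 938.25.
y: need Σw·y = 33·690 = 22770. Existing = 5·1078 + 9·1297 + 7·1269 = 25946. Remainder -3176 / 12 ≈ -264.67.

(938, -265)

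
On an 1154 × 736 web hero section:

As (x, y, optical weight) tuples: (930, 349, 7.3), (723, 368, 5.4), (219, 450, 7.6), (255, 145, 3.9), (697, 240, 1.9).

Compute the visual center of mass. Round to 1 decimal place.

Σw = 7.3 + 5.4 + 7.6 + 3.9 + 1.9 = 26.1.
x: (7.3·930 + 5.4·723 + 7.6·219 + 3.9·255 + 1.9·697) / 26.1 = 14676.4 / 26.1 ≈ 562.31
y: (7.3·349 + 5.4·368 + 7.6·450 + 3.9·145 + 1.9·240) / 26.1 = 8976.4 / 26.1 ≈ 343.92

(562.3, 343.9)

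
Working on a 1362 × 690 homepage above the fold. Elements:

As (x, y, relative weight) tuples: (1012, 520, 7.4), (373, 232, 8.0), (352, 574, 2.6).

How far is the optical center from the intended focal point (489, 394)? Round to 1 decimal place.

≈ 143.8

Total weight = 7.4 + 8.0 + 2.6 = 18.0.
Σw·x = 7.4·1012 + 8.0·373 + 2.6·352 = 11388.0, so x̄ = 11388.0/18.0 ≈ 632.67.
Σw·y = 7.4·520 + 8.0·232 + 2.6·574 = 7196.4, so ȳ = 7196.4/18.0 ≈ 399.80.
Offset from (489, 394): Δx ≈ 143.67, Δy ≈ 5.80; distance = √(Δx² + Δy²) ≈ 143.78.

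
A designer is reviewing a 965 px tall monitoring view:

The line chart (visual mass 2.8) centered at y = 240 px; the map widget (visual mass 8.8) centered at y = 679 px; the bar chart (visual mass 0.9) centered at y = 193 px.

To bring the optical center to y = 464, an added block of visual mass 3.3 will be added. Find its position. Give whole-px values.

After adding the added block, total weight = 2.8 + 8.8 + 0.9 + 3.3 = 15.8.
y: need Σw·y = 15.8·464 = 7331.2. Existing = 2.8·240 + 8.8·679 + 0.9·193 = 6820.9. Remainder 510.3 / 3.3 ≈ 154.64.

y ≈ 155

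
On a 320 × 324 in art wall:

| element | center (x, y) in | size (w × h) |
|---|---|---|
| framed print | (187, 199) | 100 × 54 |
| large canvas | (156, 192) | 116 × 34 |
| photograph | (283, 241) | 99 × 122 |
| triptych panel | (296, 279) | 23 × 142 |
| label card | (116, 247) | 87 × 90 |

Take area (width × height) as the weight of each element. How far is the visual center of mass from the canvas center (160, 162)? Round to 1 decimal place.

≈ 88.7 in

Areas → weights: framed print 100·54 = 5400, large canvas 116·34 = 3944, photograph 99·122 = 12078, triptych panel 23·142 = 3266, label card 87·90 = 7830; Σw = 32518.
Σw·x = 5400·187 + 3944·156 + 12078·283 + 3266·296 + 7830·116 = 6918154, so x̄ = 6918154/32518 ≈ 212.75.
Σw·y = 5400·199 + 3944·192 + 12078·241 + 3266·279 + 7830·247 = 7587870, so ȳ = 7587870/32518 ≈ 233.34.
From (160, 162): dx = 52.75, dy = 71.34, so the distance is √(dx²+dy²) ≈ 88.73.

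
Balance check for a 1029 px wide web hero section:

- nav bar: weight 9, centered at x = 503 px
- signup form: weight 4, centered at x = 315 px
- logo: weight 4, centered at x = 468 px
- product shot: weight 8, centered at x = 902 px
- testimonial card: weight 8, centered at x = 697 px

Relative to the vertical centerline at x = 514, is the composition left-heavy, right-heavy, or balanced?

Σw = 9 + 4 + 4 + 8 + 8 = 33.
Σw·x = 9·503 + 4·315 + 4·468 + 8·902 + 8·697 = 20451, so x̄ = 20451/33 ≈ 619.73.
Since 619.7 is right of 514, the composition reads right-heavy.

right-heavy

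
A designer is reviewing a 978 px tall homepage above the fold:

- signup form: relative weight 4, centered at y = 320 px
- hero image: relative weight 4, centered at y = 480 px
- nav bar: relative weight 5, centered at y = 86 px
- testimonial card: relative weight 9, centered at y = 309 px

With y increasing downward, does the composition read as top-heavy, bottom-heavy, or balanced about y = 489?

Σw = 4 + 4 + 5 + 9 = 22.
y: (4·320 + 4·480 + 5·86 + 9·309) / 22 = 6411 / 22 ≈ 291.41
Since 291.4 is above (smaller y than) 489, the composition reads top-heavy.

top-heavy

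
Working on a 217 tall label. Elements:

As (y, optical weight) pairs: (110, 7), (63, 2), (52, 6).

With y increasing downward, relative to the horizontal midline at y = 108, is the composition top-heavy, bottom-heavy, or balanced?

top-heavy

Σw = 7 + 2 + 6 = 15.
y-moment: 7·110 + 2·63 + 6·52 = 1208; centroid 1208/15 ≈ 80.53.
Since 80.5 is above (smaller y than) 108, the composition reads top-heavy.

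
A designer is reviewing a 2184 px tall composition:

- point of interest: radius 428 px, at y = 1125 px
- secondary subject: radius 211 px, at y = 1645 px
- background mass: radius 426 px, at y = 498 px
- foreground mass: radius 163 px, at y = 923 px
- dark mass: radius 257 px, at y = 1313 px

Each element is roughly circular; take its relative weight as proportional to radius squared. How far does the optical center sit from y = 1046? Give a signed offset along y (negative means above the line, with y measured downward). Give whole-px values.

r² weights: point of interest 428² = 183184, secondary subject 211² = 44521, background mass 426² = 181476, foreground mass 163² = 26569, dark mass 257² = 66049. Total = 501799.
y-moment: 183184·1125 + 44521·1645 + 181476·498 + 26569·923 + 66049·1313 = 480939617; centroid 480939617/501799 ≈ 958.43.
Against y = 1046, that's 958.43 − 1046 = -87.57.

≈ -88 px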